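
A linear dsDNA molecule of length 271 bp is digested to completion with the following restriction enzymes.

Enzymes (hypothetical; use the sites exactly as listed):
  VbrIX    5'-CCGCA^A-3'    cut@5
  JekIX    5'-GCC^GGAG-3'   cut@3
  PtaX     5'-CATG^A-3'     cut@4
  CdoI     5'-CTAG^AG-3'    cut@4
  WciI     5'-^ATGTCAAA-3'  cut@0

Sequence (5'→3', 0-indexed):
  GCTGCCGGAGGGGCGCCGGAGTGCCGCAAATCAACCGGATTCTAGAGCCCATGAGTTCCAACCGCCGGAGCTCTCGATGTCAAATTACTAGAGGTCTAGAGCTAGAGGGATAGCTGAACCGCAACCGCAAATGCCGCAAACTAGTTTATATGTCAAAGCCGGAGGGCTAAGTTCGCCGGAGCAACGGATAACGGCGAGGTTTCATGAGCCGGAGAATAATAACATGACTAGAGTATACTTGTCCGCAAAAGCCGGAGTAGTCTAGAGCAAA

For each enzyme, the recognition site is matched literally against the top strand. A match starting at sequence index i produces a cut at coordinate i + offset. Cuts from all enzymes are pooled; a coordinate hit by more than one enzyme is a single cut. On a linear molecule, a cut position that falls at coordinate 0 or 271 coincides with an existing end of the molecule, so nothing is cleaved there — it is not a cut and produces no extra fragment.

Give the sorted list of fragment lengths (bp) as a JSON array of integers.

[4,5,6,6,6,6,6,8,8,9,10,11,11,11,11,12,13,15,16,16,17,17,18,29]

Per-enzyme occurrences:
  VbrIX CCGCAA/5: at [23, 118, 124, 133, 242] ⇒ [28, 123, 129, 138, 247]
  JekIX GCCGGAG/3: at [3, 14, 63, 157, 174, 207, 250] ⇒ [6, 17, 66, 160, 177, 210, 253]
  PtaX CATGA/4: at [49, 202, 222] ⇒ [53, 206, 226]
  CdoI CTAGAG/4: at [41, 87, 95, 101, 227, 261] ⇒ [45, 91, 99, 105, 231, 265]
  WciI ATGTCAAA/0: at [76, 149] ⇒ [76, 149]

All cut coordinates (distinct, sorted): [6, 17, 28, 45, 53, 66, 76, 91, 99, 105, 123, 129, 138, 149, 160, 177, 206, 210, 226, 231, 247, 253, 265]

Fragment lengths:
  [0,6): 6 bp
  [6,17): 11 bp
  [17,28): 11 bp
  [28,45): 17 bp
  [45,53): 8 bp
  [53,66): 13 bp
  [66,76): 10 bp
  [76,91): 15 bp
  [91,99): 8 bp
  [99,105): 6 bp
  [105,123): 18 bp
  [123,129): 6 bp
  [129,138): 9 bp
  [138,149): 11 bp
  [149,160): 11 bp
  [160,177): 17 bp
  [177,206): 29 bp
  [206,210): 4 bp
  [210,226): 16 bp
  [226,231): 5 bp
  [231,247): 16 bp
  [247,253): 6 bp
  [253,265): 12 bp
  [265,271): 6 bp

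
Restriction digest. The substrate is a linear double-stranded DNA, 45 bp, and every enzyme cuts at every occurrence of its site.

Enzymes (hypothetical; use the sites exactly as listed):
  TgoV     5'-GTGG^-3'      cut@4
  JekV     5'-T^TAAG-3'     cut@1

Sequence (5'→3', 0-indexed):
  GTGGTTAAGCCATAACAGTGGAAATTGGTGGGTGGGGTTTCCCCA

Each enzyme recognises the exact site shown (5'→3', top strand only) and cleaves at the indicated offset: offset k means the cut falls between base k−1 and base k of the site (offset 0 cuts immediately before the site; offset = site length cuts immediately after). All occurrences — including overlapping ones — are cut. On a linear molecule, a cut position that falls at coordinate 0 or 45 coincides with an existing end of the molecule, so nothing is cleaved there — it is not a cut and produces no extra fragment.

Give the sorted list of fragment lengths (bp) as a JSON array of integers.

Per-enzyme occurrences:
  TgoV GTGG/4: at [0, 17, 27, 31] ⇒ [4, 21, 31, 35]
  JekV TTAAG/1: at [4] ⇒ [5]

All cut coordinates (distinct, sorted): [4, 5, 21, 31, 35]

Fragments:
  [0,4): 4 bp
  [4,5): 1 bp
  [5,21): 16 bp
  [21,31): 10 bp
  [31,35): 4 bp
  [35,45): 10 bp

[1,4,4,10,10,16]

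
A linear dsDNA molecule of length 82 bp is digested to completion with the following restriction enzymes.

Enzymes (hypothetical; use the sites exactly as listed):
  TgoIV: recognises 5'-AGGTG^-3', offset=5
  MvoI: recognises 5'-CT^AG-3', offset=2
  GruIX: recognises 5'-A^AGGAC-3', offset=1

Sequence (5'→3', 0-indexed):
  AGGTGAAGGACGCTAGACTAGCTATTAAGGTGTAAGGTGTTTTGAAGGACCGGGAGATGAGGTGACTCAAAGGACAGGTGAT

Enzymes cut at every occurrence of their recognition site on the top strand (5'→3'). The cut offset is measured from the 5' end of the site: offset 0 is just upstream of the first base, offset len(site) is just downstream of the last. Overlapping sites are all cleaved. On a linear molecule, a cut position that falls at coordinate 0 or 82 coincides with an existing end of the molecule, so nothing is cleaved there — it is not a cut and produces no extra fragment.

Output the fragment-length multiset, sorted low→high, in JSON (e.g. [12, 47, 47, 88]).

Scan for sites:
  TgoIV (AGGTG, off=5): starts [0, 27, 34, 59, 75] → cuts [5, 32, 39, 64, 80]
  MvoI (CTAG, off=2): starts [12, 17] → cuts [14, 19]
  GruIX (AAGGAC, off=1): starts [5, 44, 69] → cuts [6, 45, 70]

Pooled cuts: [5, 6, 14, 19, 32, 39, 45, 64, 70, 80]

Fragment lengths:
  [0,5): 5 bp
  [5,6): 1 bp
  [6,14): 8 bp
  [14,19): 5 bp
  [19,32): 13 bp
  [32,39): 7 bp
  [39,45): 6 bp
  [45,64): 19 bp
  [64,70): 6 bp
  [70,80): 10 bp
  [80,82): 2 bp

[1,2,5,5,6,6,7,8,10,13,19]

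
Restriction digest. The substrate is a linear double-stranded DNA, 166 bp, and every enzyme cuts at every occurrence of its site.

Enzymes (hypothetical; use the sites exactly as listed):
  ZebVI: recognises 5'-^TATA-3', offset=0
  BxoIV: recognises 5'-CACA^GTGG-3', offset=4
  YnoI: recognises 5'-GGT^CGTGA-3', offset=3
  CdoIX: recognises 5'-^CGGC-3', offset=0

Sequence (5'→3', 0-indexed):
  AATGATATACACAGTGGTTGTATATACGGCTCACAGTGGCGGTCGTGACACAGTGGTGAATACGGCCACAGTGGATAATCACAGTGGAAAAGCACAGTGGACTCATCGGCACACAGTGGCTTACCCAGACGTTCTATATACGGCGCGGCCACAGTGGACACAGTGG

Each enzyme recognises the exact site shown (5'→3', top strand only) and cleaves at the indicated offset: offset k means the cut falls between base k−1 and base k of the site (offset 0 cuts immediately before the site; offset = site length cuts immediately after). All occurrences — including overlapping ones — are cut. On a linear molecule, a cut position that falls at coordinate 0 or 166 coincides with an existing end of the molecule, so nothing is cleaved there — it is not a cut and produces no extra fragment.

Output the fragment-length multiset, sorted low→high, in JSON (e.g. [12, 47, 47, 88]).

Scan for sites:
  ZebVI (TATA, off=0): starts [5, 20, 22, 134, 136] → cuts [5, 20, 22, 134, 136]
  BxoIV (CACAGTGG, off=4): starts [9, 31, 48, 66, 79, 92, 111, 149, 158] → cuts [13, 35, 52, 70, 83, 96, 115, 153, 162]
  YnoI (GGTCGTGA, off=3): starts [40] → cuts [43]
  CdoIX (CGGC, off=0): starts [26, 62, 106, 140, 145] → cuts [26, 62, 106, 140, 145]

All cut coordinates (distinct, sorted): [5, 13, 20, 22, 26, 35, 43, 52, 62, 70, 83, 96, 106, 115, 134, 136, 140, 145, 153, 162]

Fragments:
  [0,5): 5 bp
  [5,13): 8 bp
  [13,20): 7 bp
  [20,22): 2 bp
  [22,26): 4 bp
  [26,35): 9 bp
  [35,43): 8 bp
  [43,52): 9 bp
  [52,62): 10 bp
  [62,70): 8 bp
  [70,83): 13 bp
  [83,96): 13 bp
  [96,106): 10 bp
  [106,115): 9 bp
  [115,134): 19 bp
  [134,136): 2 bp
  [136,140): 4 bp
  [140,145): 5 bp
  [145,153): 8 bp
  [153,162): 9 bp
  [162,166): 4 bp

[2,2,4,4,4,5,5,7,8,8,8,8,9,9,9,9,10,10,13,13,19]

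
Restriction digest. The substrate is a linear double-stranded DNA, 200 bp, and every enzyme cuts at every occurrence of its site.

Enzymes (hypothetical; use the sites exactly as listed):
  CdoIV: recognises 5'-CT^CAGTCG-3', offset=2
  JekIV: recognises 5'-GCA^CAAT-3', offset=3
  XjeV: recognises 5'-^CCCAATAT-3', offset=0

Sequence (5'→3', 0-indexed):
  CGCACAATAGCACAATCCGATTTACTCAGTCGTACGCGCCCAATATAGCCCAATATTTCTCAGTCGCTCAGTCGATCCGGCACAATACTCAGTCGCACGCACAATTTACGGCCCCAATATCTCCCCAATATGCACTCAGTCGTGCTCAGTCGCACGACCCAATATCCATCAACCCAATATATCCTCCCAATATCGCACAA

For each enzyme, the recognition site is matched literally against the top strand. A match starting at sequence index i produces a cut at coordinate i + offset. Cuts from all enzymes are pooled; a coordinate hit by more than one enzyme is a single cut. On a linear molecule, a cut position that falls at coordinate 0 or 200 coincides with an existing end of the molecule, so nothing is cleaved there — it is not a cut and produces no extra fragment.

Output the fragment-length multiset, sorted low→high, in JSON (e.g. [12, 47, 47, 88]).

[4,7,8,8,10,10,11,11,11,12,12,12,13,13,14,14,15,15]

Scan for sites:
  CdoIV (CTCAGTCG, off=2): starts [24, 58, 66, 87, 134, 144] → cuts [26, 60, 68, 89, 136, 146]
  JekIV (GCACAAT, off=3): starts [1, 9, 79, 98] → cuts [4, 12, 82, 101]
  XjeV (CCCAATAT, off=0): starts [38, 48, 112, 123, 157, 172, 185] → cuts [38, 48, 112, 123, 157, 172, 185]

All cut coordinates (distinct, sorted): [4, 12, 26, 38, 48, 60, 68, 82, 89, 101, 112, 123, 136, 146, 157, 172, 185]

Fragments:
  [0,4): 4 bp
  [4,12): 8 bp
  [12,26): 14 bp
  [26,38): 12 bp
  [38,48): 10 bp
  [48,60): 12 bp
  [60,68): 8 bp
  [68,82): 14 bp
  [82,89): 7 bp
  [89,101): 12 bp
  [101,112): 11 bp
  [112,123): 11 bp
  [123,136): 13 bp
  [136,146): 10 bp
  [146,157): 11 bp
  [157,172): 15 bp
  [172,185): 13 bp
  [185,200): 15 bp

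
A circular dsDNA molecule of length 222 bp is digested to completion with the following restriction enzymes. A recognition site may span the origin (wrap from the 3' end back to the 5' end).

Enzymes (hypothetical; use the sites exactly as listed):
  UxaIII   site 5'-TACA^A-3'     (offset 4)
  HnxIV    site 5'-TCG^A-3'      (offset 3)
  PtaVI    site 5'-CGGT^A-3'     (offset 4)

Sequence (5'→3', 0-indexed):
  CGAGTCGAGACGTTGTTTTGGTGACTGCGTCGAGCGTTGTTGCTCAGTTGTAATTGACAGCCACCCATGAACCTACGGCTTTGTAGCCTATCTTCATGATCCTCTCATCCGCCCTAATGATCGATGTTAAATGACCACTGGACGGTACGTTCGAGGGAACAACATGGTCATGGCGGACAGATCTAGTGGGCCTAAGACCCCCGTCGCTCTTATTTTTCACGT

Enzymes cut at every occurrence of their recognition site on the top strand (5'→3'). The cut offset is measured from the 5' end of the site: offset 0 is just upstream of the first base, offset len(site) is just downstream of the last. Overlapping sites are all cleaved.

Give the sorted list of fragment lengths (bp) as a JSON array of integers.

Scan for sites:
  UxaIII (TACAA, off=4): no sites
  HnxIV TCGA/3: at [4, 29, 120, 150, 221] ⇒ [2, 7, 32, 123, 153]
  PtaVI CGGTA/4: at [142] ⇒ [146]

Pooled cuts: [2, 7, 32, 123, 146, 153]

Fragment lengths:
  2→7: 5 bp
  7→32: 25 bp
  32→123: 91 bp
  123→146: 23 bp
  146→153: 7 bp
  153→2 (wrap): 222-153+2 = 71 bp

[5,7,23,25,71,91]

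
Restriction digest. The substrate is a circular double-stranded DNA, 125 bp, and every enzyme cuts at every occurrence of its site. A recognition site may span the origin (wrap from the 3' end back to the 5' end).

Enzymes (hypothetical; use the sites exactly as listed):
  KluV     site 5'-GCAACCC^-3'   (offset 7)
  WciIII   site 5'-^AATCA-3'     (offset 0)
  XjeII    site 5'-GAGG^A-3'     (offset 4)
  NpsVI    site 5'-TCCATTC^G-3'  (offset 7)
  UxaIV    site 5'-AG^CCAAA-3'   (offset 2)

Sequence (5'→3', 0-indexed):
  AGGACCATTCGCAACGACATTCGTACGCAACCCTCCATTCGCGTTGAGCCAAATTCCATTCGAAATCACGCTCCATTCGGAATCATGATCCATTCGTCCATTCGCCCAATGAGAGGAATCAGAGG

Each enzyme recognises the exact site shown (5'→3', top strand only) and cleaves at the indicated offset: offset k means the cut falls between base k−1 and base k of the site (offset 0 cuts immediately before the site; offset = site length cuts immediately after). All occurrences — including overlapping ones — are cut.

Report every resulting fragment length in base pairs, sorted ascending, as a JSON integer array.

[2,2,3,7,8,8,9,13,13,15,15,30]

Site scan:
  KluV GCAACCC/7: at [26] ⇒ [33]
  WciIII AATCA/0: at [63, 80, 116] ⇒ [63, 80, 116]
  XjeII GAGGA/4: at [112, 121, 124] ⇒ [0, 3, 116]
  NpsVI TCCATTCG/7: at [33, 54, 71, 88, 96] ⇒ [40, 61, 78, 95, 103]
  UxaIV AGCCAAA/2: at [46] ⇒ [48]

Pooled cuts: [0, 3, 33, 40, 48, 61, 63, 78, 80, 95, 103, 116]

Fragment lengths:
  0→3: 3 bp
  3→33: 30 bp
  33→40: 7 bp
  40→48: 8 bp
  48→61: 13 bp
  61→63: 2 bp
  63→78: 15 bp
  78→80: 2 bp
  80→95: 15 bp
  95→103: 8 bp
  103→116: 13 bp
  116→0 (wrap): 125-116+0 = 9 bp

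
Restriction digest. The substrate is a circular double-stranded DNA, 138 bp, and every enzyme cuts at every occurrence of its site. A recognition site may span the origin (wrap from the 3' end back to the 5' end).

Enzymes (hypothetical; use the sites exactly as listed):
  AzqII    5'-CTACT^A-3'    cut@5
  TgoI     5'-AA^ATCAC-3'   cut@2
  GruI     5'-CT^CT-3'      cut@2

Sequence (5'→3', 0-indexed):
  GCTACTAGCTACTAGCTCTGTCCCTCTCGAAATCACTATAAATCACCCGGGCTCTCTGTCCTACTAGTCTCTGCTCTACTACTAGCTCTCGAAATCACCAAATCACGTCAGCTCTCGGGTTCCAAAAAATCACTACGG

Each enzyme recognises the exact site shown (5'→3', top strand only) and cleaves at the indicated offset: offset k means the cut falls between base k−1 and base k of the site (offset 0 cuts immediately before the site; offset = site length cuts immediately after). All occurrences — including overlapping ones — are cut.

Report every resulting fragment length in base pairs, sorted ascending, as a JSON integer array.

[2,3,4,4,5,5,5,6,6,7,8,8,10,10,12,12,15,16]

Per-enzyme occurrences:
  AzqII (CTACTA, off=5): starts [1, 8, 60, 75, 78] → cuts [6, 13, 65, 80, 83]
  TgoI (AAATCAC, off=2): starts [29, 39, 91, 99, 126] → cuts [31, 41, 93, 101, 128]
  GruI (CTCT, off=2): starts [15, 23, 51, 53, 68, 73, 85, 111] → cuts [17, 25, 53, 55, 70, 75, 87, 113]

Pooled cuts: [6, 13, 17, 25, 31, 41, 53, 55, 65, 70, 75, 80, 83, 87, 93, 101, 113, 128]

Fragments:
  6→13: 7 bp
  13→17: 4 bp
  17→25: 8 bp
  25→31: 6 bp
  31→41: 10 bp
  41→53: 12 bp
  53→55: 2 bp
  55→65: 10 bp
  65→70: 5 bp
  70→75: 5 bp
  75→80: 5 bp
  80→83: 3 bp
  83→87: 4 bp
  87→93: 6 bp
  93→101: 8 bp
  101→113: 12 bp
  113→128: 15 bp
  128→6 (wrap): 138-128+6 = 16 bp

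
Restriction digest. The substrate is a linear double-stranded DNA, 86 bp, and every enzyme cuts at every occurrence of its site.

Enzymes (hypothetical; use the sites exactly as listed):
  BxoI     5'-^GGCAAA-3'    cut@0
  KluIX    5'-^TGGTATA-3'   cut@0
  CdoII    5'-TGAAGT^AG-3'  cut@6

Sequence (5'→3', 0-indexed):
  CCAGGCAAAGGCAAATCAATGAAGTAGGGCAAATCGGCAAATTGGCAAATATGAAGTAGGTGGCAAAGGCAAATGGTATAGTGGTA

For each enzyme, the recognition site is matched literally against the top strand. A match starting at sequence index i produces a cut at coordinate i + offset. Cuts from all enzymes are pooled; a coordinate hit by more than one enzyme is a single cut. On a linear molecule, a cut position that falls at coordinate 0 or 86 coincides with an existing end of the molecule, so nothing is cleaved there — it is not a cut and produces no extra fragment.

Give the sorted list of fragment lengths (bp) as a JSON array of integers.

[2,3,4,6,6,6,8,8,13,14,16]

Per-enzyme occurrences:
  BxoI GGCAAA/0: at [3, 9, 27, 35, 43, 61, 67] ⇒ [3, 9, 27, 35, 43, 61, 67]
  KluIX TGGTATA/0: at [73] ⇒ [73]
  CdoII TGAAGTAG/6: at [19, 51] ⇒ [25, 57]

Pooled cuts: [3, 9, 25, 27, 35, 43, 57, 61, 67, 73]

Fragments:
  [0,3): 3 bp
  [3,9): 6 bp
  [9,25): 16 bp
  [25,27): 2 bp
  [27,35): 8 bp
  [35,43): 8 bp
  [43,57): 14 bp
  [57,61): 4 bp
  [61,67): 6 bp
  [67,73): 6 bp
  [73,86): 13 bp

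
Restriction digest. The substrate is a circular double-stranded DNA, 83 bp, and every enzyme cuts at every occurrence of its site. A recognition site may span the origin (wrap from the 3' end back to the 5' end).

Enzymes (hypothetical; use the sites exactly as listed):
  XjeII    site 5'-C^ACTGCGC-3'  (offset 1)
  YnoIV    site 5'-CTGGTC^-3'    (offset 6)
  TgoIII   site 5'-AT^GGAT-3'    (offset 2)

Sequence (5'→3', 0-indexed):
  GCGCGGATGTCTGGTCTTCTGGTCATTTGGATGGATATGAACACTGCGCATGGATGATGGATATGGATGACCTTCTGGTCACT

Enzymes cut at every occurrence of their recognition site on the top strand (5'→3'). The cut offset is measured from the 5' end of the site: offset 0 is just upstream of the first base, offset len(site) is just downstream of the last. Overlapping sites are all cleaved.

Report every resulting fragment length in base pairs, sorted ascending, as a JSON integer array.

[6,7,8,8,9,10,16,19]

Scan for sites:
  XjeII CACTGCGC/1: at [41, 79] ⇒ [42, 80]
  YnoIV CTGGTC/6: at [10, 18, 74] ⇒ [16, 24, 80]
  TgoIII ATGGAT/2: at [30, 49, 56, 62] ⇒ [32, 51, 58, 64]

All cut coordinates (distinct, sorted): [16, 24, 32, 42, 51, 58, 64, 80]

Fragments:
  16→24: 8 bp
  24→32: 8 bp
  32→42: 10 bp
  42→51: 9 bp
  51→58: 7 bp
  58→64: 6 bp
  64→80: 16 bp
  80→16 (wrap): 83-80+16 = 19 bp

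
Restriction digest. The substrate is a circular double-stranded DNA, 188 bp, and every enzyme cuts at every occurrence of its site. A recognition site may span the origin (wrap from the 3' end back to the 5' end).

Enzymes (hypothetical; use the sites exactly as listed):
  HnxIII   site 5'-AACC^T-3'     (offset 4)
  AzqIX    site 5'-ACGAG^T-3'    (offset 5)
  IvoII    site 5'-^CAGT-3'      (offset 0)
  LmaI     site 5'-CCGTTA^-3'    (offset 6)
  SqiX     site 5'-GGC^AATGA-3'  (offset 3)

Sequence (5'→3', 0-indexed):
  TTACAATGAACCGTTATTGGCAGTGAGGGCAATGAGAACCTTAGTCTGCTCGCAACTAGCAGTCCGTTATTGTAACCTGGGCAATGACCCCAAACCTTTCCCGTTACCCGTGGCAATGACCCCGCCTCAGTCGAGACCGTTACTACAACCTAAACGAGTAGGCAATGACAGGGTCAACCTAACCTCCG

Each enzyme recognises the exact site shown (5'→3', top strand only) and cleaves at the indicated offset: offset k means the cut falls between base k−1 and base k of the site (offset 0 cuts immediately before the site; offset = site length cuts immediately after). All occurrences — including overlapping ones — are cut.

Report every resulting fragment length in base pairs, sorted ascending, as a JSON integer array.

[4,5,5,5,7,8,8,8,8,10,10,10,10,13,13,14,15,16,19]

Per-enzyme occurrences:
  HnxIII (AACCT, off=4): starts [36, 73, 92, 146, 175, 180] → cuts [40, 77, 96, 150, 179, 184]
  AzqIX (ACGAGT, off=5): starts [153] → cuts [158]
  IvoII (CAGT, off=0): starts [20, 59, 127] → cuts [20, 59, 127]
  LmaI (CCGTTA, off=6): starts [10, 63, 100, 136, 185] → cuts [3, 16, 69, 106, 142]
  SqiX (GGCAATGA, off=3): starts [27, 79, 111, 160] → cuts [30, 82, 114, 163]

All cut coordinates (distinct, sorted): [3, 16, 20, 30, 40, 59, 69, 77, 82, 96, 106, 114, 127, 142, 150, 158, 163, 179, 184]

Fragments:
  3→16: 13 bp
  16→20: 4 bp
  20→30: 10 bp
  30→40: 10 bp
  40→59: 19 bp
  59→69: 10 bp
  69→77: 8 bp
  77→82: 5 bp
  82→96: 14 bp
  96→106: 10 bp
  106→114: 8 bp
  114→127: 13 bp
  127→142: 15 bp
  142→150: 8 bp
  150→158: 8 bp
  158→163: 5 bp
  163→179: 16 bp
  179→184: 5 bp
  184→3 (wrap): 188-184+3 = 7 bp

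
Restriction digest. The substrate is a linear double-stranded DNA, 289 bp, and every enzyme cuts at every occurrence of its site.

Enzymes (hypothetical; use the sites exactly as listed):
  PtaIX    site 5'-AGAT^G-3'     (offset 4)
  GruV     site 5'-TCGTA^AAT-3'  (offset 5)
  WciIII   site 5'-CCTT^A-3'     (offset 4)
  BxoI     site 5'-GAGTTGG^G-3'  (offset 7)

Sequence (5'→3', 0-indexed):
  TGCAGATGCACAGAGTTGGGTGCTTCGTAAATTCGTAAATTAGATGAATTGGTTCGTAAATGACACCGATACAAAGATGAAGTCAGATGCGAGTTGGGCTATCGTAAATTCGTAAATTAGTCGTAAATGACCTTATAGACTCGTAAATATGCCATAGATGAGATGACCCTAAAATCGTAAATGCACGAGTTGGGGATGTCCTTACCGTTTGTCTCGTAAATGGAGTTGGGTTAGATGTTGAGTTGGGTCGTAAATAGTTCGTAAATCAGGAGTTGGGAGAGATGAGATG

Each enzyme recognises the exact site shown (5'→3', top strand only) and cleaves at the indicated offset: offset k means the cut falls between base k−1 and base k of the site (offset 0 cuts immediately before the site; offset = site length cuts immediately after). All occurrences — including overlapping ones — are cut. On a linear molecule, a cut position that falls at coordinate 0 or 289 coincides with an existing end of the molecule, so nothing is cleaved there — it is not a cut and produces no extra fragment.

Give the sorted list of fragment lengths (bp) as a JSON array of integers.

[1,5,5,6,7,7,7,8,8,8,9,9,9,10,10,10,10,11,11,11,11,12,13,13,14,14,15,15,20]

Per-enzyme occurrences:
  PtaIX (AGATG, off=4): starts [3, 41, 74, 84, 155, 160, 232, 279, 284] → cuts [7, 45, 78, 88, 159, 164, 236, 283, 288]
  GruV (TCGTAAAT, off=5): starts [24, 32, 53, 101, 109, 120, 140, 174, 213, 247, 258] → cuts [29, 37, 58, 106, 114, 125, 145, 179, 218, 252, 263]
  WciIII (CCTTA, off=4): starts [130, 199] → cuts [134, 203]
  BxoI (GAGTTGGG, off=7): starts [12, 90, 186, 222, 239, 269] → cuts [19, 97, 193, 229, 246, 276]

All cut coordinates (distinct, sorted): [7, 19, 29, 37, 45, 58, 78, 88, 97, 106, 114, 125, 134, 145, 159, 164, 179, 193, 203, 218, 229, 236, 246, 252, 263, 276, 283, 288]

Fragment lengths:
  [0,7): 7 bp
  [7,19): 12 bp
  [19,29): 10 bp
  [29,37): 8 bp
  [37,45): 8 bp
  [45,58): 13 bp
  [58,78): 20 bp
  [78,88): 10 bp
  [88,97): 9 bp
  [97,106): 9 bp
  [106,114): 8 bp
  [114,125): 11 bp
  [125,134): 9 bp
  [134,145): 11 bp
  [145,159): 14 bp
  [159,164): 5 bp
  [164,179): 15 bp
  [179,193): 14 bp
  [193,203): 10 bp
  [203,218): 15 bp
  [218,229): 11 bp
  [229,236): 7 bp
  [236,246): 10 bp
  [246,252): 6 bp
  [252,263): 11 bp
  [263,276): 13 bp
  [276,283): 7 bp
  [283,288): 5 bp
  [288,289): 1 bp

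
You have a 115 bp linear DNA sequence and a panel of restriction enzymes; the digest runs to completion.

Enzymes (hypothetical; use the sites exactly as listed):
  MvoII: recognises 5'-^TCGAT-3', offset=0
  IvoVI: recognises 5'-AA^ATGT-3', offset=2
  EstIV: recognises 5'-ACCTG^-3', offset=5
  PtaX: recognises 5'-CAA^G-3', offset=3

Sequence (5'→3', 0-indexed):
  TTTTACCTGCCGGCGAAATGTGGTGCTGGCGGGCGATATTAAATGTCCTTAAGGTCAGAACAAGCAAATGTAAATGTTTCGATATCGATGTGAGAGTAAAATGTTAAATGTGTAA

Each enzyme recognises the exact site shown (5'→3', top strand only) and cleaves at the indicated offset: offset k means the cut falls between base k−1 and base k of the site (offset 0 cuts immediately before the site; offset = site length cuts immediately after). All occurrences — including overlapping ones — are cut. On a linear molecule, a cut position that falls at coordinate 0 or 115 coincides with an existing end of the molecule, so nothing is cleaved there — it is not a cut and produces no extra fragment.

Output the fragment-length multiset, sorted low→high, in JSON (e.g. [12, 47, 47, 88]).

[4,5,6,6,7,8,8,9,16,21,25]

Scan for sites:
  MvoII (TCGAT, off=0): starts [78, 84] → cuts [78, 84]
  IvoVI (AAATGT, off=2): starts [15, 40, 65, 71, 98, 105] → cuts [17, 42, 67, 73, 100, 107]
  EstIV (ACCTG, off=5): starts [4] → cuts [9]
  PtaX (CAAG, off=3): starts [60] → cuts [63]

Pooled cuts: [9, 17, 42, 63, 67, 73, 78, 84, 100, 107]

Fragment lengths:
  [0,9): 9 bp
  [9,17): 8 bp
  [17,42): 25 bp
  [42,63): 21 bp
  [63,67): 4 bp
  [67,73): 6 bp
  [73,78): 5 bp
  [78,84): 6 bp
  [84,100): 16 bp
  [100,107): 7 bp
  [107,115): 8 bp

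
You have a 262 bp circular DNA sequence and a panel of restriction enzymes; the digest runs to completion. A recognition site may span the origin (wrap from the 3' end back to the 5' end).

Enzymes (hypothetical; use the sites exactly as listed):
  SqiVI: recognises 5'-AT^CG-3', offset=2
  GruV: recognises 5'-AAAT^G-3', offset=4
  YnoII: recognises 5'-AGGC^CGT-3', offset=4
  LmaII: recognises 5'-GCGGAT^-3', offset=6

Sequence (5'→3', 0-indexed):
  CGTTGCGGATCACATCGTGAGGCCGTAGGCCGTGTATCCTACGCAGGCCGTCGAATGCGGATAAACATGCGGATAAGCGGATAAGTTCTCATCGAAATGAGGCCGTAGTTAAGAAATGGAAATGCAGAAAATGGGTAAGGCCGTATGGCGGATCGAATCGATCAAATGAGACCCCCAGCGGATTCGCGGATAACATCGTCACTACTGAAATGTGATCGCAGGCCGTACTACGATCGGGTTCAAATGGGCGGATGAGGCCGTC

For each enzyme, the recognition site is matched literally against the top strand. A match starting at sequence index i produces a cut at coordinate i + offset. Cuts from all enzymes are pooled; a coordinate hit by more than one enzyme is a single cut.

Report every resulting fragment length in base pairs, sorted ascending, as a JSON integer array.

[5,5,5,5,5,5,6,6,7,7,8,8,8,8,9,9,9,10,11,11,12,12,14,14,14,15,16,18]

Site scan:
  SqiVI (ATCG, off=2): starts [13, 90, 151, 156, 194, 214, 232] → cuts [15, 92, 153, 158, 196, 216, 234]
  GruV (AAATG, off=4): starts [94, 113, 119, 128, 163, 207, 241] → cuts [98, 117, 123, 132, 167, 211, 245]
  YnoII (AGGCCGT, off=4): starts [19, 26, 44, 99, 137, 219, 254] → cuts [23, 30, 48, 103, 141, 223, 258]
  LmaII (GCGGAT, off=6): starts [4, 56, 68, 76, 147, 177, 185, 247] → cuts [10, 62, 74, 82, 153, 183, 191, 253]

Pooled cuts: [10, 15, 23, 30, 48, 62, 74, 82, 92, 98, 103, 117, 123, 132, 141, 153, 158, 167, 183, 191, 196, 211, 216, 223, 234, 245, 253, 258]

Fragments:
  10→15: 5 bp
  15→23: 8 bp
  23→30: 7 bp
  30→48: 18 bp
  48→62: 14 bp
  62→74: 12 bp
  74→82: 8 bp
  82→92: 10 bp
  92→98: 6 bp
  98→103: 5 bp
  103→117: 14 bp
  117→123: 6 bp
  123→132: 9 bp
  132→141: 9 bp
  141→153: 12 bp
  153→158: 5 bp
  158→167: 9 bp
  167→183: 16 bp
  183→191: 8 bp
  191→196: 5 bp
  196→211: 15 bp
  211→216: 5 bp
  216→223: 7 bp
  223→234: 11 bp
  234→245: 11 bp
  245→253: 8 bp
  253→258: 5 bp
  258→10 (wrap): 262-258+10 = 14 bp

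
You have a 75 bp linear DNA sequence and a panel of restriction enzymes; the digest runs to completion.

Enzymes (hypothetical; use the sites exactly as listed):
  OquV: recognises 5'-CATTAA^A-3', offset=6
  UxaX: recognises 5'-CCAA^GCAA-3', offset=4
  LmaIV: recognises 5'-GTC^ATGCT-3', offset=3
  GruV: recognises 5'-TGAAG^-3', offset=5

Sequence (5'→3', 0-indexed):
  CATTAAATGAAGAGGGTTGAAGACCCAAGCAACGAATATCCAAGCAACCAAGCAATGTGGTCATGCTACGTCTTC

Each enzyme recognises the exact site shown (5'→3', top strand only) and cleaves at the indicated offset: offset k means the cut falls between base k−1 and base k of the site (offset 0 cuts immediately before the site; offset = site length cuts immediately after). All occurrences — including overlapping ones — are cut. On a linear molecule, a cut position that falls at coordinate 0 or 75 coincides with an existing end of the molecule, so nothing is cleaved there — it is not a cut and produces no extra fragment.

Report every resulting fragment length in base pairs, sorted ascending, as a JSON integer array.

[6,6,6,8,10,11,13,15]

Scan for sites:
  OquV (CATTAAA, off=6): starts [0] → cuts [6]
  UxaX (CCAAGCAA, off=4): starts [24, 39, 47] → cuts [28, 43, 51]
  LmaIV (GTCATGCT, off=3): starts [59] → cuts [62]
  GruV (TGAAG, off=5): starts [7, 17] → cuts [12, 22]

Pooled cuts: [6, 12, 22, 28, 43, 51, 62]

Fragments:
  [0,6): 6 bp
  [6,12): 6 bp
  [12,22): 10 bp
  [22,28): 6 bp
  [28,43): 15 bp
  [43,51): 8 bp
  [51,62): 11 bp
  [62,75): 13 bp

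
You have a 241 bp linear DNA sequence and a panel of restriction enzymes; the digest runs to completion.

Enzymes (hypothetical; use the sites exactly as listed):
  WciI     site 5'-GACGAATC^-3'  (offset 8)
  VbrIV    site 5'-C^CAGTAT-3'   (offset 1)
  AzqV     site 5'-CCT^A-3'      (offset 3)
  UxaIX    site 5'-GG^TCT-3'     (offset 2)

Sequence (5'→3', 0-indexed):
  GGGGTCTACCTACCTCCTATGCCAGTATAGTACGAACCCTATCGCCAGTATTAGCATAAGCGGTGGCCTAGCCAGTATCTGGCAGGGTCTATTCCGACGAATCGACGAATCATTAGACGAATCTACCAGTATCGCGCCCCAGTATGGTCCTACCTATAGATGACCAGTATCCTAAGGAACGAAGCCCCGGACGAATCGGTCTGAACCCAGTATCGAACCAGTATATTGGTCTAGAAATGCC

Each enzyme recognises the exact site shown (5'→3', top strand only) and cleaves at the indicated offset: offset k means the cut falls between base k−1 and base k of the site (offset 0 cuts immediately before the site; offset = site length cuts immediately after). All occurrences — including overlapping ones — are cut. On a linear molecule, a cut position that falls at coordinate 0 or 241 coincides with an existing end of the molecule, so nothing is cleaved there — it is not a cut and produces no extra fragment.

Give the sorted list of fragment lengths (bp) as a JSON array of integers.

[2,3,3,4,4,4,5,7,7,8,8,9,9,11,11,12,12,12,13,15,16,18,24,24]

Per-enzyme occurrences:
  WciI GACGAATC/8: at [95, 103, 115, 189] ⇒ [103, 111, 123, 197]
  VbrIV CCAGTAT/1: at [21, 44, 71, 125, 138, 163, 206, 217] ⇒ [22, 45, 72, 126, 139, 164, 207, 218]
  AzqV CCTA/3: at [8, 15, 37, 66, 148, 152, 170] ⇒ [11, 18, 40, 69, 151, 155, 173]
  UxaIX GGTCT/2: at [2, 85, 197, 227] ⇒ [4, 87, 199, 229]

All cut coordinates (distinct, sorted): [4, 11, 18, 22, 40, 45, 69, 72, 87, 103, 111, 123, 126, 139, 151, 155, 164, 173, 197, 199, 207, 218, 229]

Fragments:
  [0,4): 4 bp
  [4,11): 7 bp
  [11,18): 7 bp
  [18,22): 4 bp
  [22,40): 18 bp
  [40,45): 5 bp
  [45,69): 24 bp
  [69,72): 3 bp
  [72,87): 15 bp
  [87,103): 16 bp
  [103,111): 8 bp
  [111,123): 12 bp
  [123,126): 3 bp
  [126,139): 13 bp
  [139,151): 12 bp
  [151,155): 4 bp
  [155,164): 9 bp
  [164,173): 9 bp
  [173,197): 24 bp
  [197,199): 2 bp
  [199,207): 8 bp
  [207,218): 11 bp
  [218,229): 11 bp
  [229,241): 12 bp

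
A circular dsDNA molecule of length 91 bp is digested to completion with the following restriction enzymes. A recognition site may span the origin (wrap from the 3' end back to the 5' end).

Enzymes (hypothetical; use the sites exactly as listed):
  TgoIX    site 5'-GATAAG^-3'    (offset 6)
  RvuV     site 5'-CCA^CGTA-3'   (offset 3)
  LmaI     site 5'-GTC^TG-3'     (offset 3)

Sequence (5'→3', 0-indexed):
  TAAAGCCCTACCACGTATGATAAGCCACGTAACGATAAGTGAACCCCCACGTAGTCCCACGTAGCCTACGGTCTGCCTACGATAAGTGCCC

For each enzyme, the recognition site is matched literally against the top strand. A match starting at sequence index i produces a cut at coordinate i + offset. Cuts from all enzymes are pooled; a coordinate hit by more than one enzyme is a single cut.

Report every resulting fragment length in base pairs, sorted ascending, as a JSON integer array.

Site scan:
  TgoIX GATAAG/6: at [18, 33, 80] ⇒ [24, 39, 86]
  RvuV CCACGTA/3: at [10, 24, 46, 56] ⇒ [13, 27, 49, 59]
  LmaI GTCTG/3: at [70] ⇒ [73]

All cut coordinates (distinct, sorted): [13, 24, 27, 39, 49, 59, 73, 86]

Fragments:
  13→24: 11 bp
  24→27: 3 bp
  27→39: 12 bp
  39→49: 10 bp
  49→59: 10 bp
  59→73: 14 bp
  73→86: 13 bp
  86→13 (wrap): 91-86+13 = 18 bp

[3,10,10,11,12,13,14,18]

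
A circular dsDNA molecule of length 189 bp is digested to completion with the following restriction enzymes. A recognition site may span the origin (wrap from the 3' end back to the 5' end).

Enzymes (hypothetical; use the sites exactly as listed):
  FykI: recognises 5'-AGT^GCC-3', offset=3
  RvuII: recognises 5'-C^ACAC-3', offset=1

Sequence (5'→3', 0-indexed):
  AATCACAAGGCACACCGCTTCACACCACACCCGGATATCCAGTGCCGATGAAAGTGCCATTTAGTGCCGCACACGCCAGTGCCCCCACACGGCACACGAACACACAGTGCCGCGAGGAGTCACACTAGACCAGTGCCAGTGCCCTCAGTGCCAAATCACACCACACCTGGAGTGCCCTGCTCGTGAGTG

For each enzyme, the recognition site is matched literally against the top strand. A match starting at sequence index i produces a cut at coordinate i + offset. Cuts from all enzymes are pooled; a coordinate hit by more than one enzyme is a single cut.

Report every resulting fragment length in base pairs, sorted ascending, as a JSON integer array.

[5,5,5,6,6,7,7,8,8,9,10,10,10,11,12,13,13,17,27]

Site scan:
  FykI AGTGCC/3: at [40, 52, 62, 77, 105, 131, 137, 146, 170] ⇒ [43, 55, 65, 80, 108, 134, 140, 149, 173]
  RvuII CACAC/1: at [10, 20, 25, 69, 85, 92, 100, 120, 156, 161] ⇒ [11, 21, 26, 70, 86, 93, 101, 121, 157, 162]

Pooled cuts: [11, 21, 26, 43, 55, 65, 70, 80, 86, 93, 101, 108, 121, 134, 140, 149, 157, 162, 173]

Fragments:
  11→21: 10 bp
  21→26: 5 bp
  26→43: 17 bp
  43→55: 12 bp
  55→65: 10 bp
  65→70: 5 bp
  70→80: 10 bp
  80→86: 6 bp
  86→93: 7 bp
  93→101: 8 bp
  101→108: 7 bp
  108→121: 13 bp
  121→134: 13 bp
  134→140: 6 bp
  140→149: 9 bp
  149→157: 8 bp
  157→162: 5 bp
  162→173: 11 bp
  173→11 (wrap): 189-173+11 = 27 bp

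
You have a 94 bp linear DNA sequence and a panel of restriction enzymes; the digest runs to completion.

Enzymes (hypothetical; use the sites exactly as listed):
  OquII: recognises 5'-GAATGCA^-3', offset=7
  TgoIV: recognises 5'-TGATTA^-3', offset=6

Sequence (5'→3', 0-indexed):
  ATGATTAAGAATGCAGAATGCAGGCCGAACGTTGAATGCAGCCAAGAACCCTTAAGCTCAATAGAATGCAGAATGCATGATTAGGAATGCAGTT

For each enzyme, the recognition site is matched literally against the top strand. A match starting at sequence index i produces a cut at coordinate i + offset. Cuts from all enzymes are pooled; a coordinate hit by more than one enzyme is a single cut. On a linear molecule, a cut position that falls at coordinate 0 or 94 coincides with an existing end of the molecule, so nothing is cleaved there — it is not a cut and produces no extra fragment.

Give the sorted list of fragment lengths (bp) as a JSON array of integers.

[3,6,7,7,7,8,8,18,30]

Site scan:
  OquII GAATGCA/7: at [8, 15, 33, 63, 70, 84] ⇒ [15, 22, 40, 70, 77, 91]
  TgoIV TGATTA/6: at [1, 77] ⇒ [7, 83]

Pooled cuts: [7, 15, 22, 40, 70, 77, 83, 91]

Fragment lengths:
  [0,7): 7 bp
  [7,15): 8 bp
  [15,22): 7 bp
  [22,40): 18 bp
  [40,70): 30 bp
  [70,77): 7 bp
  [77,83): 6 bp
  [83,91): 8 bp
  [91,94): 3 bp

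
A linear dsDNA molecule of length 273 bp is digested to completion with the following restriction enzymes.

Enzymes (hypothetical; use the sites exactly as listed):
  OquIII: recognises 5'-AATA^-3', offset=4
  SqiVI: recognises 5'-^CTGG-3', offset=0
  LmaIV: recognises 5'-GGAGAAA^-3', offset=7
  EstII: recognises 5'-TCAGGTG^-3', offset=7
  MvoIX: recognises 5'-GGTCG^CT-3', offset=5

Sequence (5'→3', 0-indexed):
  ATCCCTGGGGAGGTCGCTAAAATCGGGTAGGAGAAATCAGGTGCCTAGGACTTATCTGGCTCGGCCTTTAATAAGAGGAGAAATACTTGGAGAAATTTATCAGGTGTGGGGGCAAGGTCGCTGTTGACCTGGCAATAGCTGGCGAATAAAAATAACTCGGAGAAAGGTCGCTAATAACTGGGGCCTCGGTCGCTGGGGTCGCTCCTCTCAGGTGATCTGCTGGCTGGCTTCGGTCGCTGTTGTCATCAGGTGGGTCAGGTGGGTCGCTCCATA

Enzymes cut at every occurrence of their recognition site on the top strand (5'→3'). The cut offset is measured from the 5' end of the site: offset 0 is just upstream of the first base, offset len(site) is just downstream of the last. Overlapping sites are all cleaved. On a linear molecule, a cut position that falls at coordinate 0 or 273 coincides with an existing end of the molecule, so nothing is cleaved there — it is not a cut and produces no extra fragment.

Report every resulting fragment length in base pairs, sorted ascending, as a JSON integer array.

[1,1,2,4,4,5,5,5,6,6,7,7,8,9,9,9,10,10,10,11,11,12,12,13,13,14,15,16,18,20]

Site scan:
  OquIII AATA/4: at [69, 81, 133, 144, 150, 172] ⇒ [73, 85, 137, 148, 154, 176]
  SqiVI CTGG/0: at [4, 55, 128, 138, 177, 192, 219, 223] ⇒ [4, 55, 128, 138, 177, 192, 219, 223]
  LmaIV GGAGAAA/7: at [29, 76, 88, 158] ⇒ [36, 83, 95, 165]
  EstII TCAGGTG/7: at [36, 99, 207, 245, 254] ⇒ [43, 106, 214, 252, 261]
  MvoIX GGTCGCT/5: at [11, 115, 165, 187, 196, 231, 261] ⇒ [16, 120, 170, 192, 201, 236, 266]

Pooled cuts: [4, 16, 36, 43, 55, 73, 83, 85, 95, 106, 120, 128, 137, 138, 148, 154, 165, 170, 176, 177, 192, 201, 214, 219, 223, 236, 252, 261, 266]

Fragment lengths:
  [0,4): 4 bp
  [4,16): 12 bp
  [16,36): 20 bp
  [36,43): 7 bp
  [43,55): 12 bp
  [55,73): 18 bp
  [73,83): 10 bp
  [83,85): 2 bp
  [85,95): 10 bp
  [95,106): 11 bp
  [106,120): 14 bp
  [120,128): 8 bp
  [128,137): 9 bp
  [137,138): 1 bp
  [138,148): 10 bp
  [148,154): 6 bp
  [154,165): 11 bp
  [165,170): 5 bp
  [170,176): 6 bp
  [176,177): 1 bp
  [177,192): 15 bp
  [192,201): 9 bp
  [201,214): 13 bp
  [214,219): 5 bp
  [219,223): 4 bp
  [223,236): 13 bp
  [236,252): 16 bp
  [252,261): 9 bp
  [261,266): 5 bp
  [266,273): 7 bp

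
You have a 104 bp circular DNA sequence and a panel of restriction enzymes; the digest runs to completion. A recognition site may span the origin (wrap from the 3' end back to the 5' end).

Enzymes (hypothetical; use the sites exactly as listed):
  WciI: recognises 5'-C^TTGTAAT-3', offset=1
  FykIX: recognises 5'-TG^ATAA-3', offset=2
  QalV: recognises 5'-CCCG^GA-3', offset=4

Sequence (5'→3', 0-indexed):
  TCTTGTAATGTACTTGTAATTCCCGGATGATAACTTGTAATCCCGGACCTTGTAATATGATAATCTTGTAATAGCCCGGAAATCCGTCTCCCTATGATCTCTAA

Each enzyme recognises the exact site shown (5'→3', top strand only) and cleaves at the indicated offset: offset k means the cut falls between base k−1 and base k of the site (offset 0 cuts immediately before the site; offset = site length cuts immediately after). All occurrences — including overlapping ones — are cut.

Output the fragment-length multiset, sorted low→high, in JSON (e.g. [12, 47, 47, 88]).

[4,4,5,6,10,11,11,12,13,28]

Scan for sites:
  WciI CTTGTAAT/1: at [1, 12, 33, 48, 64] ⇒ [2, 13, 34, 49, 65]
  FykIX TGATAA/2: at [27, 57] ⇒ [29, 59]
  QalV CCCGGA/4: at [21, 41, 74] ⇒ [25, 45, 78]

Pooled cuts: [2, 13, 25, 29, 34, 45, 49, 59, 65, 78]

Fragments:
  2→13: 11 bp
  13→25: 12 bp
  25→29: 4 bp
  29→34: 5 bp
  34→45: 11 bp
  45→49: 4 bp
  49→59: 10 bp
  59→65: 6 bp
  65→78: 13 bp
  78→2 (wrap): 104-78+2 = 28 bp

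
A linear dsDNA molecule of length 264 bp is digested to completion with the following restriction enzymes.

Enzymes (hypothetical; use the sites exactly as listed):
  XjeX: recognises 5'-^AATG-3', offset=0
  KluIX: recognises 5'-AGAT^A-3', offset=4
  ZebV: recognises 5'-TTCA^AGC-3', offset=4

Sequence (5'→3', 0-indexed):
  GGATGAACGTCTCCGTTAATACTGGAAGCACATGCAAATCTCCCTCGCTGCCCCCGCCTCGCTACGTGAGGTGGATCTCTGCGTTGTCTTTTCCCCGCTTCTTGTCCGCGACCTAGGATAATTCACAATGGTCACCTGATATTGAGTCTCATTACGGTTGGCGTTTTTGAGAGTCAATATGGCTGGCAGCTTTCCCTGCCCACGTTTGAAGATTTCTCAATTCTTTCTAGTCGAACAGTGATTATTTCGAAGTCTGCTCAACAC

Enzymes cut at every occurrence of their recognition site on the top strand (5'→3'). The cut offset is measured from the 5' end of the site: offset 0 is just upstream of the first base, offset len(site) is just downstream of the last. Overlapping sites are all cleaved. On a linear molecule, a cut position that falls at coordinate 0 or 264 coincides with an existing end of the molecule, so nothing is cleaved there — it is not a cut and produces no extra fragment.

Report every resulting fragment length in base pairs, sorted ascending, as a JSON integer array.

Per-enzyme occurrences:
  XjeX (AATG, off=0): starts [126] → cuts [126]
  KluIX (AGATA, off=4): no sites
  ZebV (TTCAAGC, off=4): no sites

All cut coordinates (distinct, sorted): [126]

Fragment lengths:
  [0,126): 126 bp
  [126,264): 138 bp

[126,138]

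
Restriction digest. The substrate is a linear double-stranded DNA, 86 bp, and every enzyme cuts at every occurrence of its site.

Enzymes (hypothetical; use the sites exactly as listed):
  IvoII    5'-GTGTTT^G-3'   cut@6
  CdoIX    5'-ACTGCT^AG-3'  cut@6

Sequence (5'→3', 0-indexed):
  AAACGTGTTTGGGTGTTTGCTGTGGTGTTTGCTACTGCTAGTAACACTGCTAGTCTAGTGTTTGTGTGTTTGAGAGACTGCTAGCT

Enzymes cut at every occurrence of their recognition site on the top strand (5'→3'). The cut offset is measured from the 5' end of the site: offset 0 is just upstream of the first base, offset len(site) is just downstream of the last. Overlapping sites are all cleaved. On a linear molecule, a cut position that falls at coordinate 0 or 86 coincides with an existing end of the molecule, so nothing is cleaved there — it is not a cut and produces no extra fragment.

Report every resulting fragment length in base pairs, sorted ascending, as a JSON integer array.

Per-enzyme occurrences:
  IvoII (GTGTTTG, off=6): starts [4, 12, 24, 57, 65] → cuts [10, 18, 30, 63, 71]
  CdoIX (ACTGCTAG, off=6): starts [33, 45, 76] → cuts [39, 51, 82]

Pooled cuts: [10, 18, 30, 39, 51, 63, 71, 82]

Fragment lengths:
  [0,10): 10 bp
  [10,18): 8 bp
  [18,30): 12 bp
  [30,39): 9 bp
  [39,51): 12 bp
  [51,63): 12 bp
  [63,71): 8 bp
  [71,82): 11 bp
  [82,86): 4 bp

[4,8,8,9,10,11,12,12,12]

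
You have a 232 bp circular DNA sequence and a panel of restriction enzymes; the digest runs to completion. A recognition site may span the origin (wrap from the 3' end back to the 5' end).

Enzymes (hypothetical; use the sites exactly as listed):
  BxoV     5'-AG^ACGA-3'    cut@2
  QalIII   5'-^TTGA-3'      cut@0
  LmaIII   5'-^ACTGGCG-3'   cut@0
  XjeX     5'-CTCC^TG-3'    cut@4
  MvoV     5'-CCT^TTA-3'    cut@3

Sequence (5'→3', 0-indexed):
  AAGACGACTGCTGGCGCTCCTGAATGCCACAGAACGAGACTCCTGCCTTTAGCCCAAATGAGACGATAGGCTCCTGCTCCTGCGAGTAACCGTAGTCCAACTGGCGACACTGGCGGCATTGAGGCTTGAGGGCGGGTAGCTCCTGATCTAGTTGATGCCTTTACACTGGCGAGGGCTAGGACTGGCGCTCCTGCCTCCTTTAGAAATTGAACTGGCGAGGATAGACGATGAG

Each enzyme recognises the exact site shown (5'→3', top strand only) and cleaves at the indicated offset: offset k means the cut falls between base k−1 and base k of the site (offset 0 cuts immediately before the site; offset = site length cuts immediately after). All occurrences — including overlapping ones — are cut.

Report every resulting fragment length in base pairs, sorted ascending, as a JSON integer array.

[4,4,5,6,7,7,8,8,9,9,10,11,11,12,14,14,16,17,18,19,23]

Per-enzyme occurrences:
  BxoV AGACGA/2: at [1, 60, 222] ⇒ [3, 62, 224]
  QalIII TTGA/0: at [118, 125, 151, 206] ⇒ [118, 125, 151, 206]
  LmaIII ACTGGCG/0: at [99, 108, 164, 180, 210] ⇒ [99, 108, 164, 180, 210]
  XjeX CTCCTG/4: at [16, 39, 70, 76, 139, 187] ⇒ [20, 43, 74, 80, 143, 191]
  MvoV CCTTTA/3: at [45, 157, 196] ⇒ [48, 160, 199]

All cut coordinates (distinct, sorted): [3, 20, 43, 48, 62, 74, 80, 99, 108, 118, 125, 143, 151, 160, 164, 180, 191, 199, 206, 210, 224]

Fragments:
  3→20: 17 bp
  20→43: 23 bp
  43→48: 5 bp
  48→62: 14 bp
  62→74: 12 bp
  74→80: 6 bp
  80→99: 19 bp
  99→108: 9 bp
  108→118: 10 bp
  118→125: 7 bp
  125→143: 18 bp
  143→151: 8 bp
  151→160: 9 bp
  160→164: 4 bp
  164→180: 16 bp
  180→191: 11 bp
  191→199: 8 bp
  199→206: 7 bp
  206→210: 4 bp
  210→224: 14 bp
  224→3 (wrap): 232-224+3 = 11 bp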